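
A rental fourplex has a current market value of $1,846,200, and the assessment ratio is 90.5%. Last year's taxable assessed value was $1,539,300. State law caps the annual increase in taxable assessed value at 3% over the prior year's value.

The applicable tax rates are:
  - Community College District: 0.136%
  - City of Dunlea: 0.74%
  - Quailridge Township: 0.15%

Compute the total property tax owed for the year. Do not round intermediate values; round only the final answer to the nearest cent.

$16,267.01

Uncapped assessed value = $1,846,200 × 0.905 = $1,670,811
Cap limit = $1,539,300 × 1.03 = $1,585,479
Taxable assessed value = min($1,670,811, $1,585,479) = $1,585,479 (cap binds)
Community College District: $1,585,479 × 0.00136 = $2,156.25144
City of Dunlea: $1,585,479 × 0.0074 = $11,732.5446
Quailridge Township: $1,585,479 × 0.0015 = $2,378.2185
Total = $16,267.01454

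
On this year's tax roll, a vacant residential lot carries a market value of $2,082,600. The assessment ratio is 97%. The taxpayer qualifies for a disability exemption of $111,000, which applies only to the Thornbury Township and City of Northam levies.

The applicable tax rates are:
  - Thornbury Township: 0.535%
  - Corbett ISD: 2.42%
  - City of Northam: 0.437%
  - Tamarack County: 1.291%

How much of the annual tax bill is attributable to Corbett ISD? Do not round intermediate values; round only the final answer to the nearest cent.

$48,886.95

Assessed value = $2,082,600 × 0.97 = $2,020,122
Corbett ISD taxable value = $2,020,122 (exemption does not apply)
Corbett ISD levy = $2,020,122 × 0.0242 = $48,886.9524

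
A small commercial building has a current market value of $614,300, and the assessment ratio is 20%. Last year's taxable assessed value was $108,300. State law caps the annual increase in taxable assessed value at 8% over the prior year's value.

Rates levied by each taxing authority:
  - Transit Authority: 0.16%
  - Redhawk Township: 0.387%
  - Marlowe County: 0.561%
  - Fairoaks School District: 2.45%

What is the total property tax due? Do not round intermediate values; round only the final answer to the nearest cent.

$4,161.58

Uncapped assessed value = $614,300 × 0.2 = $122,860
Cap limit = $108,300 × 1.08 = $116,964
Taxable assessed value = min($122,860, $116,964) = $116,964 (cap binds)
Transit Authority: $116,964 × 0.0016 = $187.1424
Redhawk Township: $116,964 × 0.00387 = $452.65068
Marlowe County: $116,964 × 0.00561 = $656.16804
Fairoaks School District: $116,964 × 0.0245 = $2,865.618
Total = $4,161.57912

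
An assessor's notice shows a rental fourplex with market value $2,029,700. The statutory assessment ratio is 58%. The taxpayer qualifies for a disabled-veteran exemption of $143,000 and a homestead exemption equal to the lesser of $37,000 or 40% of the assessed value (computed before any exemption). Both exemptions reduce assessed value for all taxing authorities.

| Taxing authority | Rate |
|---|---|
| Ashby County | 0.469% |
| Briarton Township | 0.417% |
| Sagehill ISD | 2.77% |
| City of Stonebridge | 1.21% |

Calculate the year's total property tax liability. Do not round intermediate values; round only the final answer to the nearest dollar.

$48,525

Assessed value = $2,029,700 × 0.58 = $1,177,226
Homestead exemption = min($37,000, 40% × $1,177,226) = min($37,000, $470,890.4) = $37,000 (dollar cap binds)
Taxable value = $1,177,226 − $143,000 − $37,000 = $997,226
Ashby County: $997,226 × 0.00469 = $4,676.98994
Briarton Township: $997,226 × 0.00417 = $4,158.43242
Sagehill ISD: $997,226 × 0.0277 = $27,623.1602
City of Stonebridge: $997,226 × 0.0121 = $12,066.4346
Total = $48,525.01716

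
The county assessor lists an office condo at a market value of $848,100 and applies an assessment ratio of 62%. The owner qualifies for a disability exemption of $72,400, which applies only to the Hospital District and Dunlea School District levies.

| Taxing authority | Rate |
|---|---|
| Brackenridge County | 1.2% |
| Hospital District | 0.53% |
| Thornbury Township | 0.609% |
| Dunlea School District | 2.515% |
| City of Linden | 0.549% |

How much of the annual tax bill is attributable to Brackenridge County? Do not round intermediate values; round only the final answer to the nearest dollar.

$6,310

Assessed value = $848,100 × 0.62 = $525,822
Brackenridge County taxable value = $525,822 (exemption does not apply)
Brackenridge County levy = $525,822 × 0.012 = $6,309.864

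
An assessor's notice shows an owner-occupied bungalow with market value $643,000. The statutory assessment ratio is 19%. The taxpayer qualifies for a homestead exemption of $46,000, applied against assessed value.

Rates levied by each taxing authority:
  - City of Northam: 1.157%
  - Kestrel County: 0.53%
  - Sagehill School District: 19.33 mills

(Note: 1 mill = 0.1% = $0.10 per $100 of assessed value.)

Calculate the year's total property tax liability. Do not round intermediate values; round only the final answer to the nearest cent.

$2,757.35

Assessed value = $643,000 × 0.19 = $122,170
Taxable value = $122,170 − $46,000 = $76,170
City of Northam: $76,170 × 0.01157 = $881.2869
Kestrel County: $76,170 × 0.0053 = $403.701
Sagehill School District: $76,170 × 0.01933 = $1,472.3661
Total = $2,757.354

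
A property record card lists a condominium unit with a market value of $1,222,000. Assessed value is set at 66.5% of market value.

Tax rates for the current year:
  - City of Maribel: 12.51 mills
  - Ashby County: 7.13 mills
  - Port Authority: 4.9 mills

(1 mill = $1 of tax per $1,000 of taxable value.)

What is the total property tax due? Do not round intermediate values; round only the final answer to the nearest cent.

$19,941.94

Assessed value = $1,222,000 × 0.665 = $812,630
City of Maribel: $812,630 × 0.01251 = $10,166.0013
Ashby County: $812,630 × 0.00713 = $5,794.0519
Port Authority: $812,630 × 0.0049 = $3,981.887
Total = $10,166.0013 + $5,794.0519 + $3,981.887 = $19,941.9402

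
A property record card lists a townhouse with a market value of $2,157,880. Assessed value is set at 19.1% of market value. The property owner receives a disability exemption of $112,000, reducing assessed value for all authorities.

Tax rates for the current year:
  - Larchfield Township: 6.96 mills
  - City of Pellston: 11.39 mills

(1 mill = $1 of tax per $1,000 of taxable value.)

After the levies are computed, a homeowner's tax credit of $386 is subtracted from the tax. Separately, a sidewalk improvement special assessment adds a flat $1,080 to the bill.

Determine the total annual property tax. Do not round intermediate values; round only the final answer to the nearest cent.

Assessed value = $2,157,880 × 0.191 = $412,155.08
Taxable value = $412,155.08 − $112,000 = $300,155.08
Larchfield Township: $300,155.08 × 0.00696 = $2,089.0793568
City of Pellston: $300,155.08 × 0.01139 = $3,418.7663612
Levies subtotal = $5,507.845718
After credit = $5,507.845718 − $386 = $5,121.845718
Total = $5,121.845718 + $1,080 = $6,201.845718

$6,201.85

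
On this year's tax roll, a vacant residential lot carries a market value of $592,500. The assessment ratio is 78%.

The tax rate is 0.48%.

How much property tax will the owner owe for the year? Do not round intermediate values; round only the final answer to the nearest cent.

$2,218.32

Assessed value = $592,500 × 0.78 = $462,150
Tax = $462,150 × 0.0048 = $2,218.32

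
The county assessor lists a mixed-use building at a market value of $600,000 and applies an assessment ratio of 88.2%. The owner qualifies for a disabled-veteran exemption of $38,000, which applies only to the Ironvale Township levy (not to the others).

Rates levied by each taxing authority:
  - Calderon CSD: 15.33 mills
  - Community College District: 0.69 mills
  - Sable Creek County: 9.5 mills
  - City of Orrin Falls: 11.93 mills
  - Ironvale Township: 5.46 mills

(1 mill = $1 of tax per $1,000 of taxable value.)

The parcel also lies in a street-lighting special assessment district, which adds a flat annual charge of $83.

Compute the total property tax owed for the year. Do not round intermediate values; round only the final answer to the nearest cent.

$22,583.49

Assessed value = $600,000 × 0.882 = $529,200
Calderon CSD: $529,200 × 0.01533 = $8,112.636
Community College District: $529,200 × 0.00069 = $365.148
Sable Creek County: $529,200 × 0.0095 = $5,027.4
City of Orrin Falls: $529,200 × 0.01193 = $6,313.356
Ironvale Township: ($529,200 − $38,000) × 0.00546 = $491,200 × 0.00546 = $2,681.952
Levies subtotal = $22,500.492
Total = $22,500.492 + $83 = $22,583.492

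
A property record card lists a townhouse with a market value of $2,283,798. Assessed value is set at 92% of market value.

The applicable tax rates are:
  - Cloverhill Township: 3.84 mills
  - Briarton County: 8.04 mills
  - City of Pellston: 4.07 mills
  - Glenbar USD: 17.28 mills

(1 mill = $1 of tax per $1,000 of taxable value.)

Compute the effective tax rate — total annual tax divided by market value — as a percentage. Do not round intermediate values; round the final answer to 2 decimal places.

3.06%

Assessed value = $2,283,798 × 0.92 = $2,101,094.16
Cloverhill Township: $2,101,094.16 × 0.00384 = $8,068.2015744
Briarton County: $2,101,094.16 × 0.00804 = $16,892.7970464
City of Pellston: $2,101,094.16 × 0.00407 = $8,551.4532312
Glenbar USD: $2,101,094.16 × 0.01728 = $36,306.9070848
Total tax = $69,819.3589368
Effective rate = $69,819.3589368 ÷ $2,283,798 = 3.06% of market value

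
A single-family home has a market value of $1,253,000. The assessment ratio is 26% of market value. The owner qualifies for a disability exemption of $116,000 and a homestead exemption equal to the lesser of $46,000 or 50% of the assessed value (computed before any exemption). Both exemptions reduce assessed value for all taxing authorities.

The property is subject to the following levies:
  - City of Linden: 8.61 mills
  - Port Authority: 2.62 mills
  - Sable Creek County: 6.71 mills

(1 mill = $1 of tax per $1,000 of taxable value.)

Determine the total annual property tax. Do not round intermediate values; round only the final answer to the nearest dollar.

$2,938

Assessed value = $1,253,000 × 0.26 = $325,780
Homestead exemption = min($46,000, 50% × $325,780) = min($46,000, $162,890) = $46,000 (dollar cap binds)
Taxable value = $325,780 − $116,000 − $46,000 = $163,780
City of Linden: $163,780 × 0.00861 = $1,410.1458
Port Authority: $163,780 × 0.00262 = $429.1036
Sable Creek County: $163,780 × 0.00671 = $1,098.9638
Total = $2,938.2132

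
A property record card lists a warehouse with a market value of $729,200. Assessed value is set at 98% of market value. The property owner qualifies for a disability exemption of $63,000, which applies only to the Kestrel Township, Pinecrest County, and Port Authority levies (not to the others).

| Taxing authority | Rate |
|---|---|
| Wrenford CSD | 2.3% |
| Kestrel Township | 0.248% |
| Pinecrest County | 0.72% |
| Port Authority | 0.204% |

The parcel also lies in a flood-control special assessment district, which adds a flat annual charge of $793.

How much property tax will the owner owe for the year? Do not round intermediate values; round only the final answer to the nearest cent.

Assessed value = $729,200 × 0.98 = $714,616
Wrenford CSD: $714,616 × 0.023 = $16,436.168
Kestrel Township: ($714,616 − $63,000) × 0.00248 = $651,616 × 0.00248 = $1,616.00768
Pinecrest County: ($714,616 − $63,000) × 0.0072 = $651,616 × 0.0072 = $4,691.6352
Port Authority: ($714,616 − $63,000) × 0.00204 = $651,616 × 0.00204 = $1,329.29664
Levies subtotal = $24,073.10752
Total = $24,073.10752 + $793 = $24,866.10752

$24,866.11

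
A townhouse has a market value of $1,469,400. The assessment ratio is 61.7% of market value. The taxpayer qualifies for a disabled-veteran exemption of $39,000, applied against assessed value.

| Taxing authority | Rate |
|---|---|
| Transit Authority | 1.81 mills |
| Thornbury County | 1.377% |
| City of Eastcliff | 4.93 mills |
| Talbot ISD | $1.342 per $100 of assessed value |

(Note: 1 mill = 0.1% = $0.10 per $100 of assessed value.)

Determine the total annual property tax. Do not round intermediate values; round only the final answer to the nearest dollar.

$29,438

Assessed value = $1,469,400 × 0.617 = $906,619.8
Taxable value = $906,619.8 − $39,000 = $867,619.8
Transit Authority: $867,619.8 × 0.00181 = $1,570.391838
Thornbury County: $867,619.8 × 0.01377 = $11,947.124646
City of Eastcliff: $867,619.8 × 0.00493 = $4,277.365614
Talbot ISD: $867,619.8 × 0.01342 = $11,643.457716
Total = $29,438.339814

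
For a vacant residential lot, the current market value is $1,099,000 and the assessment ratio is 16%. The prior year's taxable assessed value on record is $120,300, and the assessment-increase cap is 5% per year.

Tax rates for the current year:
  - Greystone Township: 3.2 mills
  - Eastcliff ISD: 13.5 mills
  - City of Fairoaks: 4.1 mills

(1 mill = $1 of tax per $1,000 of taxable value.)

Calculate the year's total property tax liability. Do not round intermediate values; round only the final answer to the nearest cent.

Uncapped assessed value = $1,099,000 × 0.16 = $175,840
Cap limit = $120,300 × 1.05 = $126,315
Taxable assessed value = min($175,840, $126,315) = $126,315 (cap binds)
Greystone Township: $126,315 × 0.0032 = $404.208
Eastcliff ISD: $126,315 × 0.0135 = $1,705.2525
City of Fairoaks: $126,315 × 0.0041 = $517.8915
Total = $2,627.352

$2,627.35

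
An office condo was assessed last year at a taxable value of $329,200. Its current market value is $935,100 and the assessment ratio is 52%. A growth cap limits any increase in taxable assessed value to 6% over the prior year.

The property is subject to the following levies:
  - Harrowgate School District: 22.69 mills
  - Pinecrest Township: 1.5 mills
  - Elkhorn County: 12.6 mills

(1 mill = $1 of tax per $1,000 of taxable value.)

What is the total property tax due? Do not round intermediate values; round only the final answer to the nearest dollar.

$12,838

Uncapped assessed value = $935,100 × 0.52 = $486,252
Cap limit = $329,200 × 1.06 = $348,952
Taxable assessed value = min($486,252, $348,952) = $348,952 (cap binds)
Harrowgate School District: $348,952 × 0.02269 = $7,917.72088
Pinecrest Township: $348,952 × 0.0015 = $523.428
Elkhorn County: $348,952 × 0.0126 = $4,396.7952
Total = $12,837.94408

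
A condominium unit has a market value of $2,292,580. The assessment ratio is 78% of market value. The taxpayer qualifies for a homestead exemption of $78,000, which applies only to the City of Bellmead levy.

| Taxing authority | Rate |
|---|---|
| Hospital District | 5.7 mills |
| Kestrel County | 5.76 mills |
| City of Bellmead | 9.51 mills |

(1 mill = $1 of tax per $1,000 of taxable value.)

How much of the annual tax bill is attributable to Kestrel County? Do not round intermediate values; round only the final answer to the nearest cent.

$10,300.10

Assessed value = $2,292,580 × 0.78 = $1,788,212.4
Kestrel County taxable value = $1,788,212.4 (exemption does not apply)
Kestrel County levy = $1,788,212.4 × 0.00576 = $10,300.103424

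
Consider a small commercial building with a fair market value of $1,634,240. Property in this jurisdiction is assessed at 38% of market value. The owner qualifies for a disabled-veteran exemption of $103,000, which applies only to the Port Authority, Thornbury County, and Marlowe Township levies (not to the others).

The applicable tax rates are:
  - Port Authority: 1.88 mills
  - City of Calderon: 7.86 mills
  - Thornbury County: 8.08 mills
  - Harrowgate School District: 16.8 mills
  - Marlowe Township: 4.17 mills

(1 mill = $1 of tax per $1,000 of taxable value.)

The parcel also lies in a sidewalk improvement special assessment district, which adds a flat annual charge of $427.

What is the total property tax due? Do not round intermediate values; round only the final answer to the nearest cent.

Assessed value = $1,634,240 × 0.38 = $621,011.2
Port Authority: ($621,011.2 − $103,000) × 0.00188 = $518,011.2 × 0.00188 = $973.861056
City of Calderon: $621,011.2 × 0.00786 = $4,881.148032
Thornbury County: ($621,011.2 − $103,000) × 0.00808 = $518,011.2 × 0.00808 = $4,185.530496
Harrowgate School District: $621,011.2 × 0.0168 = $10,432.98816
Marlowe Township: ($621,011.2 − $103,000) × 0.00417 = $518,011.2 × 0.00417 = $2,160.106704
Levies subtotal = $22,633.634448
Total = $22,633.634448 + $427 = $23,060.634448

$23,060.63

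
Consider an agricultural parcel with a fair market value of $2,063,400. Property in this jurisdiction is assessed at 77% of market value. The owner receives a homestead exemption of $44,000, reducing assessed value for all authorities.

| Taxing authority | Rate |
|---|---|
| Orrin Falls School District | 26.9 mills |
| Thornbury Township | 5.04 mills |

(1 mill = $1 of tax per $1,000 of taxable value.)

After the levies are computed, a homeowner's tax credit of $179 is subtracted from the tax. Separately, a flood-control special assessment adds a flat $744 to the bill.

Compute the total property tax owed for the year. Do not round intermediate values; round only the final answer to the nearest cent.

Assessed value = $2,063,400 × 0.77 = $1,588,818
Taxable value = $1,588,818 − $44,000 = $1,544,818
Orrin Falls School District: $1,544,818 × 0.0269 = $41,555.6042
Thornbury Township: $1,544,818 × 0.00504 = $7,785.88272
Levies subtotal = $49,341.48692
After credit = $49,341.48692 − $179 = $49,162.48692
Total = $49,162.48692 + $744 = $49,906.48692

$49,906.49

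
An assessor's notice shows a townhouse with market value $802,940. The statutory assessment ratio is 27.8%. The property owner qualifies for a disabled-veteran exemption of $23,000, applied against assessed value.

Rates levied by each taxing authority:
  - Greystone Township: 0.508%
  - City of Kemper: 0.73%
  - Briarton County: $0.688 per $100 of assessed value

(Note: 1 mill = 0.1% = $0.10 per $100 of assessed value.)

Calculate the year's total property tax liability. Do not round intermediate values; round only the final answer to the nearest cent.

Assessed value = $802,940 × 0.278 = $223,217.32
Taxable value = $223,217.32 − $23,000 = $200,217.32
Greystone Township: $200,217.32 × 0.00508 = $1,017.1039856
City of Kemper: $200,217.32 × 0.0073 = $1,461.586436
Briarton County: $200,217.32 × 0.00688 = $1,377.4951616
Total = $3,856.1855832

$3,856.19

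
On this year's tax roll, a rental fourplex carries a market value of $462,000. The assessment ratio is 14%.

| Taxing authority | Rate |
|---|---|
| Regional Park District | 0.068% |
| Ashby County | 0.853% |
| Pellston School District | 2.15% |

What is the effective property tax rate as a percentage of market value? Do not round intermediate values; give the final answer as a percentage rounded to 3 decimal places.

Assessed value = $462,000 × 0.14 = $64,680
Regional Park District: $64,680 × 0.00068 = $43.9824
Ashby County: $64,680 × 0.00853 = $551.7204
Pellston School District: $64,680 × 0.0215 = $1,390.62
Total tax = $1,986.3228
Effective rate = $1,986.3228 ÷ $462,000 = 0.430% of market value

0.430%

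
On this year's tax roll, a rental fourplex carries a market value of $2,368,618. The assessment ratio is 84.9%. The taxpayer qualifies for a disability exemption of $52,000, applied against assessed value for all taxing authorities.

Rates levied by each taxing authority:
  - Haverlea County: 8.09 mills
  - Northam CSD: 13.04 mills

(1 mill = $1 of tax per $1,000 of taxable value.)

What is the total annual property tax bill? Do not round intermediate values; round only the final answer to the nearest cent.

Assessed value = $2,368,618 × 0.849 = $2,010,956.682
Taxable value = $2,010,956.682 − $52,000 = $1,958,956.682
Haverlea County: $1,958,956.682 × 0.00809 = $15,847.95955738
Northam CSD: $1,958,956.682 × 0.01304 = $25,544.79513328
Total = $15,847.95955738 + $25,544.79513328 = $41,392.75469066

$41,392.75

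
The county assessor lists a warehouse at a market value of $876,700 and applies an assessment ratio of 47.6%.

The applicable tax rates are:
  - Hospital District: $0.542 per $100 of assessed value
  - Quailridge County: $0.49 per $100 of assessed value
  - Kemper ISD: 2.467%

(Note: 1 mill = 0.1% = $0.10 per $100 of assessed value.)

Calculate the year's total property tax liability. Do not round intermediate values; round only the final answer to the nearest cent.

$14,601.65

Assessed value = $876,700 × 0.476 = $417,309.2
Hospital District: $417,309.2 × 0.00542 = $2,261.815864
Quailridge County: $417,309.2 × 0.0049 = $2,044.81508
Kemper ISD: $417,309.2 × 0.02467 = $10,295.017964
Total = $14,601.648908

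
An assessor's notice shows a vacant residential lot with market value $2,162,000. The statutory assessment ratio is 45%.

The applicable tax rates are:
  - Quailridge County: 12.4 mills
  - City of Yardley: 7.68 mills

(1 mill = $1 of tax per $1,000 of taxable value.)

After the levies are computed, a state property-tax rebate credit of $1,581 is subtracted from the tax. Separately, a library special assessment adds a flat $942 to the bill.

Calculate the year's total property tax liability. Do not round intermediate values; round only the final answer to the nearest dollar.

$18,897

Assessed value = $2,162,000 × 0.45 = $972,900
Quailridge County: $972,900 × 0.0124 = $12,063.96
City of Yardley: $972,900 × 0.00768 = $7,471.872
Levies subtotal = $19,535.832
After credit = $19,535.832 − $1,581 = $17,954.832
Total = $17,954.832 + $942 = $18,896.832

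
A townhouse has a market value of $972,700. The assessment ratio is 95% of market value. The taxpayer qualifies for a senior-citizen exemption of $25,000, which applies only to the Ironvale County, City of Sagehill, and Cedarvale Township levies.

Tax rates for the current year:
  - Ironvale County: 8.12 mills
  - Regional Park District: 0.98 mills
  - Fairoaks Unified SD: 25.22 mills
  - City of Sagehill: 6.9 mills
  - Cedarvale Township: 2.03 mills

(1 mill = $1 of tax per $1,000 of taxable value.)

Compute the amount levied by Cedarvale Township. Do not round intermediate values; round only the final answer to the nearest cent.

$1,825.10

Assessed value = $972,700 × 0.95 = $924,065
Cedarvale Township taxable value = $924,065 − $25,000 = $899,065
Cedarvale Township levy = $899,065 × 0.00203 = $1,825.10195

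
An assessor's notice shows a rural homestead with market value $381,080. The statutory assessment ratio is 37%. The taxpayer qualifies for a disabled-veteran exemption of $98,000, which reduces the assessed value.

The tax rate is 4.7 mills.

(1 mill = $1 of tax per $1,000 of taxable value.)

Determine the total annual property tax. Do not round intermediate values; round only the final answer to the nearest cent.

Assessed value = $381,080 × 0.37 = $140,999.6
Taxable value = $140,999.6 − $98,000 = $42,999.6
Tax = $42,999.6 × 0.0047 = $202.09812

$202.10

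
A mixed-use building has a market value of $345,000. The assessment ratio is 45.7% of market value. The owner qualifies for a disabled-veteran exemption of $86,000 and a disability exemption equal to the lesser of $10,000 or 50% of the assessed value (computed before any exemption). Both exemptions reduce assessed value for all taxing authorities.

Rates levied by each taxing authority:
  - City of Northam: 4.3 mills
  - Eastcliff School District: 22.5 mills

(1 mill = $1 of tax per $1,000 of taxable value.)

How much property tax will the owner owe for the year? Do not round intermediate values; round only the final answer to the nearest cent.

$1,652.62

Assessed value = $345,000 × 0.457 = $157,665
Disability exemption = min($10,000, 50% × $157,665) = min($10,000, $78,832.5) = $10,000 (dollar cap binds)
Taxable value = $157,665 − $86,000 − $10,000 = $61,665
City of Northam: $61,665 × 0.0043 = $265.1595
Eastcliff School District: $61,665 × 0.0225 = $1,387.4625
Total = $1,652.622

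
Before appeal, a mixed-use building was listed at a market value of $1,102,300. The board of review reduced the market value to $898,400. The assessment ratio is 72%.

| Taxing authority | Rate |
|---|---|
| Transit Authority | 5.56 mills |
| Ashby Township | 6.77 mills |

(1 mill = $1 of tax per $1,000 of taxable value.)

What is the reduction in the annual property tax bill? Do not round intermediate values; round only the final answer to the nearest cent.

$1,810.14

Old assessed value = $1,102,300 × 0.72 = $793,656
New assessed value = $898,400 × 0.72 = $646,848
Combined rate = 0.00556 + 0.00677 = 0.01233
Old tax = $793,656 × 0.01233 = $9,785.77848
New tax = $646,848 × 0.01233 = $7,975.63584
Reduction = $9,785.77848 − $7,975.63584 = $1,810.14264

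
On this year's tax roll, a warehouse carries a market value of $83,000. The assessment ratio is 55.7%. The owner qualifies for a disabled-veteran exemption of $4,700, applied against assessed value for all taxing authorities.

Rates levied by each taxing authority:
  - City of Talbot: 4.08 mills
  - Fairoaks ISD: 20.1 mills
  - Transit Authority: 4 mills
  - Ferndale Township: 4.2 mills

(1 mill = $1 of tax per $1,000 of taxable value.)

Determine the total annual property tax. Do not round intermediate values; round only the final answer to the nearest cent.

$1,344.77

Assessed value = $83,000 × 0.557 = $46,231
Taxable value = $46,231 − $4,700 = $41,531
City of Talbot: $41,531 × 0.00408 = $169.44648
Fairoaks ISD: $41,531 × 0.0201 = $834.7731
Transit Authority: $41,531 × 0.004 = $166.124
Ferndale Township: $41,531 × 0.0042 = $174.4302
Total = $169.44648 + $834.7731 + $166.124 + $174.4302 = $1,344.77378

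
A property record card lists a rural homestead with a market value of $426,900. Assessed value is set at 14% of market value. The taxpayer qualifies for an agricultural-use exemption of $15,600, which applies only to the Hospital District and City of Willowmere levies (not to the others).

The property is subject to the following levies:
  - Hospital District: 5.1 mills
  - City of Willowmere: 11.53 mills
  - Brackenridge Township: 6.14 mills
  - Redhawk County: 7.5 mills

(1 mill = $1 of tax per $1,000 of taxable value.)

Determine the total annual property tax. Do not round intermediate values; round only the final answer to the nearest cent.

Assessed value = $426,900 × 0.14 = $59,766
Hospital District: ($59,766 − $15,600) × 0.0051 = $44,166 × 0.0051 = $225.2466
City of Willowmere: ($59,766 − $15,600) × 0.01153 = $44,166 × 0.01153 = $509.23398
Brackenridge Township: $59,766 × 0.00614 = $366.96324
Redhawk County: $59,766 × 0.0075 = $448.245
Total = $1,549.68882

$1,549.69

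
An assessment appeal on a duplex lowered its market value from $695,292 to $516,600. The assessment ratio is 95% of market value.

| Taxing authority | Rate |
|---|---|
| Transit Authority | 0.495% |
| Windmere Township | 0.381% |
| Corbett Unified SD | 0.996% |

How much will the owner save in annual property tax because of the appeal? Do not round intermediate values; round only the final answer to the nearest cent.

$3,177.86

Old assessed value = $695,292 × 0.95 = $660,527.4
New assessed value = $516,600 × 0.95 = $490,770
Combined rate = 0.00495 + 0.00381 + 0.00996 = 0.01872
Old tax = $660,527.4 × 0.01872 = $12,365.072928
New tax = $490,770 × 0.01872 = $9,187.2144
Reduction = $12,365.072928 − $9,187.2144 = $3,177.858528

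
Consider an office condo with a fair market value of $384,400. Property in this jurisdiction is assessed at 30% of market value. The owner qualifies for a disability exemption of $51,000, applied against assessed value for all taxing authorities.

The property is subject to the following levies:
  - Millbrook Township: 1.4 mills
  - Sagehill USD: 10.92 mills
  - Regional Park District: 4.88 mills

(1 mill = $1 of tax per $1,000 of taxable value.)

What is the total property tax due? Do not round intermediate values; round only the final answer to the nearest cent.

Assessed value = $384,400 × 0.3 = $115,320
Taxable value = $115,320 − $51,000 = $64,320
Millbrook Township: $64,320 × 0.0014 = $90.048
Sagehill USD: $64,320 × 0.01092 = $702.3744
Regional Park District: $64,320 × 0.00488 = $313.8816
Total = $90.048 + $702.3744 + $313.8816 = $1,106.304

$1,106.30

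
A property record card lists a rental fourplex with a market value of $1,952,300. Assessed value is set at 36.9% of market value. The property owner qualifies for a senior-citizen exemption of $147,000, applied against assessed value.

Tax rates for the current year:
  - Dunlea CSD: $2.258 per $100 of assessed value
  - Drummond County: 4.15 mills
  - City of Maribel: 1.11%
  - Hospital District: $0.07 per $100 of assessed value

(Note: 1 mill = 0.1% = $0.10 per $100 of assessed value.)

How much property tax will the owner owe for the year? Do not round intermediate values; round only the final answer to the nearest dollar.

$22,093

Assessed value = $1,952,300 × 0.369 = $720,398.7
Taxable value = $720,398.7 − $147,000 = $573,398.7
Dunlea CSD: $573,398.7 × 0.02258 = $12,947.342646
Drummond County: $573,398.7 × 0.00415 = $2,379.604605
City of Maribel: $573,398.7 × 0.0111 = $6,364.72557
Hospital District: $573,398.7 × 0.0007 = $401.37909
Total = $22,093.051911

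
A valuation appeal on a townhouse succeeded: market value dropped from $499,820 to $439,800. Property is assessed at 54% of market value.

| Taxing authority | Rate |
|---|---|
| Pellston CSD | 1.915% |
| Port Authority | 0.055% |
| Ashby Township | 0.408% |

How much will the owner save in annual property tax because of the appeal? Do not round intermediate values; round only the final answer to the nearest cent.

Old assessed value = $499,820 × 0.54 = $269,902.8
New assessed value = $439,800 × 0.54 = $237,492
Combined rate = 0.01915 + 0.00055 + 0.00408 = 0.02378
Old tax = $269,902.8 × 0.02378 = $6,418.288584
New tax = $237,492 × 0.02378 = $5,647.55976
Reduction = $6,418.288584 − $5,647.55976 = $770.728824

$770.73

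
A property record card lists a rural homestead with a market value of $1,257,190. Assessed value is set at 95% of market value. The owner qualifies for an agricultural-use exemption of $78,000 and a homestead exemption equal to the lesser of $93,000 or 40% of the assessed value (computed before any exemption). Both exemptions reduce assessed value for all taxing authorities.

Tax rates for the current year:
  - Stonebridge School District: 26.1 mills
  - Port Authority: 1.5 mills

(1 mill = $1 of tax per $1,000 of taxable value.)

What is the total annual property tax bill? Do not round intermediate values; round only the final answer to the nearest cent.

$28,243.92

Assessed value = $1,257,190 × 0.95 = $1,194,330.5
Homestead exemption = min($93,000, 40% × $1,194,330.5) = min($93,000, $477,732.2) = $93,000 (dollar cap binds)
Taxable value = $1,194,330.5 − $78,000 − $93,000 = $1,023,330.5
Stonebridge School District: $1,023,330.5 × 0.0261 = $26,708.92605
Port Authority: $1,023,330.5 × 0.0015 = $1,534.99575
Total = $28,243.9218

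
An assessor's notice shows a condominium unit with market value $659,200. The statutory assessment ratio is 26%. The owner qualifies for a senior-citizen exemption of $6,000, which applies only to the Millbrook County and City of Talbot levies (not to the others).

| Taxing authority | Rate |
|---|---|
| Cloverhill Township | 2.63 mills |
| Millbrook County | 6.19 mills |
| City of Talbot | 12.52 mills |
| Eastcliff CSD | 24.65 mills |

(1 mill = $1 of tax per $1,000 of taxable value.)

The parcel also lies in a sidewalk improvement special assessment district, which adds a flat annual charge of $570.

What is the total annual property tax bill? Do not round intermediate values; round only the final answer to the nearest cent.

Assessed value = $659,200 × 0.26 = $171,392
Cloverhill Township: $171,392 × 0.00263 = $450.76096
Millbrook County: ($171,392 − $6,000) × 0.00619 = $165,392 × 0.00619 = $1,023.77648
City of Talbot: ($171,392 − $6,000) × 0.01252 = $165,392 × 0.01252 = $2,070.70784
Eastcliff CSD: $171,392 × 0.02465 = $4,224.8128
Levies subtotal = $7,770.05808
Total = $7,770.05808 + $570 = $8,340.05808

$8,340.06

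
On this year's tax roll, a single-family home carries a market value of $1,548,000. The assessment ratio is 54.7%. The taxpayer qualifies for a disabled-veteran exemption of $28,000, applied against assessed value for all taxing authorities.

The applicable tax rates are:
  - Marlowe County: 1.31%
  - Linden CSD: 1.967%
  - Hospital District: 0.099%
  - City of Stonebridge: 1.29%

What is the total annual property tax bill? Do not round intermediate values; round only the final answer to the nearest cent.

Assessed value = $1,548,000 × 0.547 = $846,756
Taxable value = $846,756 − $28,000 = $818,756
Marlowe County: $818,756 × 0.0131 = $10,725.7036
Linden CSD: $818,756 × 0.01967 = $16,104.93052
Hospital District: $818,756 × 0.00099 = $810.56844
City of Stonebridge: $818,756 × 0.0129 = $10,561.9524
Total = $10,725.7036 + $16,104.93052 + $810.56844 + $10,561.9524 = $38,203.15496

$38,203.15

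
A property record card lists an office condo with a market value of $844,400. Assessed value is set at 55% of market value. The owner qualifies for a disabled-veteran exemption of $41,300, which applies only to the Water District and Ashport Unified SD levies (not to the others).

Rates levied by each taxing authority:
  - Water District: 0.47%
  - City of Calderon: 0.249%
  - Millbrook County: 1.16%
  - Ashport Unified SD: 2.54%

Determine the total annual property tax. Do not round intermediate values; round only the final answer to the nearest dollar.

Assessed value = $844,400 × 0.55 = $464,420
Water District: ($464,420 − $41,300) × 0.0047 = $423,120 × 0.0047 = $1,988.664
City of Calderon: $464,420 × 0.00249 = $1,156.4058
Millbrook County: $464,420 × 0.0116 = $5,387.272
Ashport Unified SD: ($464,420 − $41,300) × 0.0254 = $423,120 × 0.0254 = $10,747.248
Total = $19,279.5898

$19,280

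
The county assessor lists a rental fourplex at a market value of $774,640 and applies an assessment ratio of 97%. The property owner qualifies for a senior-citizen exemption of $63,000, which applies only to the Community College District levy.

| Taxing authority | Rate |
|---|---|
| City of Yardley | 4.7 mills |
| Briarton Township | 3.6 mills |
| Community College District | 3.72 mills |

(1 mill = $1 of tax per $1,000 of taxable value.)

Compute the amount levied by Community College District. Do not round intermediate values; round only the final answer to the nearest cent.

Assessed value = $774,640 × 0.97 = $751,400.8
Community College District taxable value = $751,400.8 − $63,000 = $688,400.8
Community College District levy = $688,400.8 × 0.00372 = $2,560.850976

$2,560.85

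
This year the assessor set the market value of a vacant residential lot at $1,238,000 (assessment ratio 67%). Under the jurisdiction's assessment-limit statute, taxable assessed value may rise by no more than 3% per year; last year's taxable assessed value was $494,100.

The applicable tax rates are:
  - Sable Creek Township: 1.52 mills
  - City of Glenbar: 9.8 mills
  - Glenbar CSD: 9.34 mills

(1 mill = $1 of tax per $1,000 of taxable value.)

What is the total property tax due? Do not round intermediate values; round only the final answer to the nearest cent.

$10,514.35

Uncapped assessed value = $1,238,000 × 0.67 = $829,460
Cap limit = $494,100 × 1.03 = $508,923
Taxable assessed value = min($829,460, $508,923) = $508,923 (cap binds)
Sable Creek Township: $508,923 × 0.00152 = $773.56296
City of Glenbar: $508,923 × 0.0098 = $4,987.4454
Glenbar CSD: $508,923 × 0.00934 = $4,753.34082
Total = $10,514.34918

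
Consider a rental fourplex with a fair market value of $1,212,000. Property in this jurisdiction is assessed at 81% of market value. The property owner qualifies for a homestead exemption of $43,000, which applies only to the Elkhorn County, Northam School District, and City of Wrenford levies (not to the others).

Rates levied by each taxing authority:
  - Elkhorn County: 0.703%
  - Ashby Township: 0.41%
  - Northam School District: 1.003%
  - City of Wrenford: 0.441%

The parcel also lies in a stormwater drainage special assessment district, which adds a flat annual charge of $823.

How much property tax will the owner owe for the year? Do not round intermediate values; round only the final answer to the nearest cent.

Assessed value = $1,212,000 × 0.81 = $981,720
Elkhorn County: ($981,720 − $43,000) × 0.00703 = $938,720 × 0.00703 = $6,599.2016
Ashby Township: $981,720 × 0.0041 = $4,025.052
Northam School District: ($981,720 − $43,000) × 0.01003 = $938,720 × 0.01003 = $9,415.3616
City of Wrenford: ($981,720 − $43,000) × 0.00441 = $938,720 × 0.00441 = $4,139.7552
Levies subtotal = $24,179.3704
Total = $24,179.3704 + $823 = $25,002.3704

$25,002.37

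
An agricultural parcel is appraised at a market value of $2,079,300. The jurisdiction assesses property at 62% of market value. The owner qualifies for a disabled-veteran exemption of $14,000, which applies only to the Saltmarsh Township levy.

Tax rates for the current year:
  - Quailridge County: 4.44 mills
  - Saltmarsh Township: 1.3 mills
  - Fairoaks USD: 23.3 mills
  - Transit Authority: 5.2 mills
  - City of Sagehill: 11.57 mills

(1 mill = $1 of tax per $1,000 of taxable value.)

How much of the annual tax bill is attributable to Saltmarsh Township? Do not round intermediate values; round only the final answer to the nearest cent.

$1,657.72

Assessed value = $2,079,300 × 0.62 = $1,289,166
Saltmarsh Township taxable value = $1,289,166 − $14,000 = $1,275,166
Saltmarsh Township levy = $1,275,166 × 0.0013 = $1,657.7158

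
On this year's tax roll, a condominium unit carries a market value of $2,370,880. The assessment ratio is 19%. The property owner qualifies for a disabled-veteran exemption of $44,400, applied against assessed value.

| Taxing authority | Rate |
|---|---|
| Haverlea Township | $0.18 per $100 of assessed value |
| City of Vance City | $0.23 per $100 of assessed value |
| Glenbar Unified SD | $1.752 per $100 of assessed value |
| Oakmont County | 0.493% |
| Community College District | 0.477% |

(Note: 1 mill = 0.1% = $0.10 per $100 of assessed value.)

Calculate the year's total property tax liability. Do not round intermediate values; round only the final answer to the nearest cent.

$12,718.02

Assessed value = $2,370,880 × 0.19 = $450,467.2
Taxable value = $450,467.2 − $44,400 = $406,067.2
Haverlea Township: $406,067.2 × 0.0018 = $730.92096
City of Vance City: $406,067.2 × 0.0023 = $933.95456
Glenbar Unified SD: $406,067.2 × 0.01752 = $7,114.297344
Oakmont County: $406,067.2 × 0.00493 = $2,001.911296
Community College District: $406,067.2 × 0.00477 = $1,936.940544
Total = $12,718.024704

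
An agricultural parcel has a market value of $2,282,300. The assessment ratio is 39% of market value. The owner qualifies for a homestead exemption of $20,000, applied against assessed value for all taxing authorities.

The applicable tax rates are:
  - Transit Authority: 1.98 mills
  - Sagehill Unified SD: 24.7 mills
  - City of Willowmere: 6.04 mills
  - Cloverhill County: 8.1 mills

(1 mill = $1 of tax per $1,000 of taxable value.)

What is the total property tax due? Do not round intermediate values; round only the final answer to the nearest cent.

$35,517.36

Assessed value = $2,282,300 × 0.39 = $890,097
Taxable value = $890,097 − $20,000 = $870,097
Transit Authority: $870,097 × 0.00198 = $1,722.79206
Sagehill Unified SD: $870,097 × 0.0247 = $21,491.3959
City of Willowmere: $870,097 × 0.00604 = $5,255.38588
Cloverhill County: $870,097 × 0.0081 = $7,047.7857
Total = $1,722.79206 + $21,491.3959 + $5,255.38588 + $7,047.7857 = $35,517.35954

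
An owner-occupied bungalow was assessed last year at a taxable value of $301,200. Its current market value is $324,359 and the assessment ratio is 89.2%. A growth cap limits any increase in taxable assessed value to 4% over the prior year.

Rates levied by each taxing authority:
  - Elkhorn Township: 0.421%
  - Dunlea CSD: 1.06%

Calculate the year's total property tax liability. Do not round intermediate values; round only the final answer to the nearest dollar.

Uncapped assessed value = $324,359 × 0.892 = $289,328.228
Cap limit = $301,200 × 1.04 = $313,248
Taxable assessed value = min($289,328.228, $313,248) = $289,328.228 (cap does not bind)
Elkhorn Township: $289,328.228 × 0.00421 = $1,218.07183988
Dunlea CSD: $289,328.228 × 0.0106 = $3,066.8792168
Total = $4,284.95105668

$4,285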